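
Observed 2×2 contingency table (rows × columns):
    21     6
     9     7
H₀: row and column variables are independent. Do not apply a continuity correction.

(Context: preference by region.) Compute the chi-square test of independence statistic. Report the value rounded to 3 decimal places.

test statistic = 2.207

Row totals [27, 16], col totals [30, 13], n=43
χ² = (21−18.84)²/18.84 + (6−8.16)²/8.16 + (9−11.16)²/11.16 + (7−4.84)²/4.84 = 2.2074
df = 1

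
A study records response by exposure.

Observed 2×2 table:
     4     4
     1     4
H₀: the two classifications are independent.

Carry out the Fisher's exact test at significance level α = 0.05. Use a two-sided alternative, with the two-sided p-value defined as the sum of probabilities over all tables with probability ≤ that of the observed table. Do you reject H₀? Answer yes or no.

reject H₀: no

Margins: r₁=8, r₂=5, c₁=5, c₂=8, n=13
p_obs = C(8,4)·C(5,1)/C(13,5); sum pmf over tables with pmf ≤ p_obs
p-value (two-sided) = 0.56488
At α=0.05: p ≥ α → fail to reject H₀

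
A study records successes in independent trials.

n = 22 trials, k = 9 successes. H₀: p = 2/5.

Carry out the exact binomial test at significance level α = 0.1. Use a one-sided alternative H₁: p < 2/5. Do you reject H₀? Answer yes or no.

reject H₀: no

Exact binomial: n=22, k=9, p₀=2/5=0.4000
P(X≤9) from Σ C(n,i)·p₀^i·(1−p₀)^(n−i)
p-value (one-sided, H₁ less) = 0.62435
At α=0.1: p ≥ α → fail to reject H₀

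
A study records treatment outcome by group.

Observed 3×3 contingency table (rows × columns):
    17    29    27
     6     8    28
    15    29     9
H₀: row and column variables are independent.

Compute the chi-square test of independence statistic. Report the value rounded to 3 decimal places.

Row totals [73, 42, 53], col totals [38, 66, 64], n=168
χ² = (17−16.51)²/16.51 + (29−28.68)²/28.68 + (27−27.81)²/27.81 + (6−9.50)²/9.50 + (8−16.50)²/16.50 + (28−16.00)²/16.00 + (15−11.99)²/11.99 + (29−20.82)²/20.82 + (9−20.19)²/20.19 = 24.8813
df = 4

test statistic = 24.881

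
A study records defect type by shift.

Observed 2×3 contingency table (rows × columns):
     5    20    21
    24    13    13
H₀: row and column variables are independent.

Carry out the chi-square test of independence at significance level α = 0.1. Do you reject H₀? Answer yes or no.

Row totals [46, 50], col totals [29, 33, 34], n=96
χ² = (5−13.90)²/13.90 + (20−15.81)²/15.81 + (21−16.29)²/16.29 + (24−15.10)²/15.10 + (13−17.19)²/17.19 + (13−17.71)²/17.71 = 15.6760
df = 2
p-value (upper-tail) = 0.00039
At α=0.1: p < α → reject H₀

reject H₀: yes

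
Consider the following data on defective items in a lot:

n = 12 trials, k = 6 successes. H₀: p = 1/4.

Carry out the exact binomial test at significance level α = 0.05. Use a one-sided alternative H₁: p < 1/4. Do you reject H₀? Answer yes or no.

reject H₀: no

Exact binomial: n=12, k=6, p₀=1/4=0.2500
P(X≤6) from Σ C(n,i)·p₀^i·(1−p₀)^(n−i)
p-value (one-sided, H₁ less) = 0.98575
At α=0.05: p ≥ α → fail to reject H₀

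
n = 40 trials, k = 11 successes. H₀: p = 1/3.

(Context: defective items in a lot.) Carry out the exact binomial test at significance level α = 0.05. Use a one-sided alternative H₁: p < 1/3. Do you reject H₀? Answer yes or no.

reject H₀: no

Exact binomial: n=40, k=11, p₀=1/3=0.3333
P(X≤11) from Σ C(n,i)·p₀^i·(1−p₀)^(n−i)
p-value (one-sided, H₁ less) = 0.27352
At α=0.05: p ≥ α → fail to reject H₀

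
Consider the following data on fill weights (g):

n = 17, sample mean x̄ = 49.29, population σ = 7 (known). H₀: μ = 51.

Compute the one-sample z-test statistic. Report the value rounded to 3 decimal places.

test statistic = -1.007

SE = σ/√n = 7/√17 = 1.6977
z = (x̄−μ₀)/SE = (49.29−51)/1.6977 = -1.0072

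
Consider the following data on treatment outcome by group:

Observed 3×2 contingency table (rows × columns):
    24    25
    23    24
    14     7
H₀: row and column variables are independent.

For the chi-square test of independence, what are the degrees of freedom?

df = (r−1)(c−1) = (3−1)·(2−1) = 2

degrees of freedom = 2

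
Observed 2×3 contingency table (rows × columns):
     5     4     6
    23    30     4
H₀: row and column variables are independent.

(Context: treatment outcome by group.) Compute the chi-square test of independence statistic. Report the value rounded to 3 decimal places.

Row totals [15, 57], col totals [28, 34, 10], n=72
χ² = (5−5.83)²/5.83 + (4−7.08)²/7.08 + (6−2.08)²/2.08 + (23−22.17)²/22.17 + (30−26.92)²/26.92 + (4−7.92)²/7.92 = 11.1468
df = 2

test statistic = 11.147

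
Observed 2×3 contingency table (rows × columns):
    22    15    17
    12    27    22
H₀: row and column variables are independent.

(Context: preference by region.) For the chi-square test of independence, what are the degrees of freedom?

df = (r−1)(c−1) = (2−1)·(3−1) = 2

degrees of freedom = 2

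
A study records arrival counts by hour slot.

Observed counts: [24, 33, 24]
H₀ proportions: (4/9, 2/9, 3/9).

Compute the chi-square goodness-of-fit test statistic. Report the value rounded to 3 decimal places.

n = 81; E_i = n·p_i = [36.00, 18.00, 27.00]
χ² = (24−36.00)²/36.00 + (33−18.00)²/18.00 + (24−27.00)²/27.00 = 16.8333
df = 2

test statistic = 16.833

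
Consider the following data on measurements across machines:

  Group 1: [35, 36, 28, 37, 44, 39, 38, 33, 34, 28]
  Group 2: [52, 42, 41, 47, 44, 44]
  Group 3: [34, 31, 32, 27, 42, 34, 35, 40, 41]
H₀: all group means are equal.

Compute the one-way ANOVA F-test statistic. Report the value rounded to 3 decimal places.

test statistic = 9.827

Group means [35.20, 45.00, 35.11], grand mean 37.520
SSB = Σnᵢ(x̄ᵢ−x̄)² = 441.751; SSW = ΣΣ(x−x̄ᵢ)² = 494.489
MSB = 441.751/2 = 220.8756; MSW = 494.489/22 = 22.4768
F = MSB/MSW = 9.8268
df = (2, 22)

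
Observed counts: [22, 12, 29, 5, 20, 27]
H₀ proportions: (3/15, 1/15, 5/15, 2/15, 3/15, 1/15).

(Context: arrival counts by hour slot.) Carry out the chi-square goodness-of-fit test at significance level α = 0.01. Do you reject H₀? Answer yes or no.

n = 115; E_i = n·p_i = [23.00, 7.67, 38.33, 15.33, 23.00, 7.67]
χ² = (22−23.00)²/23.00 + (12−7.67)²/7.67 + (29−38.33)²/38.33 + (5−15.33)²/15.33 + (20−23.00)²/23.00 + (27−7.67)²/7.67 = 60.8739
df = 5
p-value (upper-tail) = 0.00000
At α=0.01: p < α → reject H₀

reject H₀: yes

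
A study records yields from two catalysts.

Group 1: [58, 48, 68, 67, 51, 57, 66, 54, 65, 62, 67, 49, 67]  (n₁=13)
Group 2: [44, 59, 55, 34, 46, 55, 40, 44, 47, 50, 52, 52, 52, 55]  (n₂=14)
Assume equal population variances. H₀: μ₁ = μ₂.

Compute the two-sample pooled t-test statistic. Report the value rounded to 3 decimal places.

test statistic = 3.996

x̄₁=59.923, s₁=7.477, n₁=13
x̄₂=48.929, s₂=6.822, n₂=14
s_p² = [12·7.477² + 13·6.822²]/25 = 51.0341
SE = √(s_p²·(1/13+1/14)) = 2.7515
t = (59.923−48.929)/2.7515 = 3.9958
df = 25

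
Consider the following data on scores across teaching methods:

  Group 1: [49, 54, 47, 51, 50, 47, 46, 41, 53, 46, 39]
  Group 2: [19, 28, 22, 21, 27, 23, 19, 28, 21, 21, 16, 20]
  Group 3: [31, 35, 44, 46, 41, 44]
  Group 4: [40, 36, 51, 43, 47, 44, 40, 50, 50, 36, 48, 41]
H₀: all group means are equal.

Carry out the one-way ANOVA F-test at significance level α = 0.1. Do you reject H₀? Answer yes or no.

Group means [47.55, 22.08, 40.17, 43.83], grand mean 37.927
SSB = Σnᵢ(x̄ᵢ−x̄)² = 4478.637; SSW = ΣΣ(x−x̄ᵢ)² = 862.144
MSB = 4478.637/3 = 1492.8788; MSW = 862.144/37 = 23.3012
F = MSB/MSW = 64.0688
df = (3, 37)
p-value (upper-tail) = 0.00000
At α=0.1: p < α → reject H₀

reject H₀: yes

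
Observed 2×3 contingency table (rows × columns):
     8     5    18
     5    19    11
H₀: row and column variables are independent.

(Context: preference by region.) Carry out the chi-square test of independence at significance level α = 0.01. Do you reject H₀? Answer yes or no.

reject H₀: yes

Row totals [31, 35], col totals [13, 24, 29], n=66
χ² = (8−6.11)²/6.11 + (5−11.27)²/11.27 + (18−13.62)²/13.62 + (5−6.89)²/6.89 + (19−12.73)²/12.73 + (11−15.38)²/15.38 = 10.3442
df = 2
p-value (upper-tail) = 0.00567
At α=0.01: p < α → reject H₀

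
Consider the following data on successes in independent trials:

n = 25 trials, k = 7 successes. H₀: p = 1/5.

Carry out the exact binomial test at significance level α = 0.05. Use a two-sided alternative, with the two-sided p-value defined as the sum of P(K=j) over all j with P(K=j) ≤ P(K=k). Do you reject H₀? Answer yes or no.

Exact binomial: n=25, k=7, p₀=1/5=0.2000
P(X=j) = C(n,j)·p₀^j·(1−p₀)^(n−j); p = Σ P(X=j) over j with P(X=j) ≤ P(X=7)
p-value (two-sided) = 0.31819
At α=0.05: p ≥ α → fail to reject H₀

reject H₀: no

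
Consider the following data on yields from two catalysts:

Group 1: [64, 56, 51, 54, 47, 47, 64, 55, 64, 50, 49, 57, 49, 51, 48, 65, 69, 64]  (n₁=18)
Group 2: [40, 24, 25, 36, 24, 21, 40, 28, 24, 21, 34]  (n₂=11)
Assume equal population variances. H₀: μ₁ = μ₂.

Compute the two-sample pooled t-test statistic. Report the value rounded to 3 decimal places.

x̄₁=55.778, s₁=7.361, n₁=18
x̄₂=28.818, s₂=7.319, n₂=11
s_p² = [17·7.361² + 10·7.319²]/27 = 53.9536
SE = √(s_p²·(1/18+1/11)) = 2.8111
t = (55.778−28.818)/2.8111 = 9.5904
df = 27

test statistic = 9.590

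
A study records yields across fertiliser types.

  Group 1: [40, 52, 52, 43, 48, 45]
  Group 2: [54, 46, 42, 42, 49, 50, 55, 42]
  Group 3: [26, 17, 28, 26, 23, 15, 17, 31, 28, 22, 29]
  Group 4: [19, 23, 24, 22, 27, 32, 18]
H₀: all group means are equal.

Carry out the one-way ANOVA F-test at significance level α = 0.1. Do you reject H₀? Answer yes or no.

reject H₀: yes

Group means [46.67, 47.50, 23.82, 23.57], grand mean 33.969
SSB = Σnᵢ(x̄ᵢ−x̄)² = 4322.285; SSW = ΣΣ(x−x̄ᵢ)² = 754.684
MSB = 4322.285/3 = 1440.7616; MSW = 754.684/28 = 26.9530
F = MSB/MSW = 53.4546
df = (3, 28)
p-value (upper-tail) = 0.00000
At α=0.1: p < α → reject H₀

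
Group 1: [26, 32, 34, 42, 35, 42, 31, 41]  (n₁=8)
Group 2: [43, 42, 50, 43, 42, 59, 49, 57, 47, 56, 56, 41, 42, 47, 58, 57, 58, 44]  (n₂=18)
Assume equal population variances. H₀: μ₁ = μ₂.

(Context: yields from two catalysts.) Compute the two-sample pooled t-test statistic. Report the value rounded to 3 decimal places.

test statistic = -5.049

x̄₁=35.375, s₁=5.854, n₁=8
x̄₂=49.500, s₂=6.862, n₂=18
s_p² = [7·5.854² + 17·6.862²]/24 = 43.3490
SE = √(s_p²·(1/8+1/18)) = 2.7977
t = (35.375−49.500)/2.7977 = -5.0489
df = 24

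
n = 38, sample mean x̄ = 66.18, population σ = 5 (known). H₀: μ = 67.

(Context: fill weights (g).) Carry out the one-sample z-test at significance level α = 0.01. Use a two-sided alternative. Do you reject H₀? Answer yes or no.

SE = σ/√n = 5/√38 = 0.8111
z = (x̄−μ₀)/SE = (66.18−67)/0.8111 = -1.0110
p-value (two-sided) = 0.31203
At α=0.01: p ≥ α → fail to reject H₀

reject H₀: no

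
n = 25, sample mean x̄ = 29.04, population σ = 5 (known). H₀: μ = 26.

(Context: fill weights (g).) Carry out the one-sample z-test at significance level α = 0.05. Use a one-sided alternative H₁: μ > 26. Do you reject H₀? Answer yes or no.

SE = σ/√n = 5/√25 = 1.0000
z = (x̄−μ₀)/SE = (29.04−26)/1.0000 = 3.0400
p-value (one-sided, H₁ greater) = 0.00118
At α=0.05: p < α → reject H₀

reject H₀: yes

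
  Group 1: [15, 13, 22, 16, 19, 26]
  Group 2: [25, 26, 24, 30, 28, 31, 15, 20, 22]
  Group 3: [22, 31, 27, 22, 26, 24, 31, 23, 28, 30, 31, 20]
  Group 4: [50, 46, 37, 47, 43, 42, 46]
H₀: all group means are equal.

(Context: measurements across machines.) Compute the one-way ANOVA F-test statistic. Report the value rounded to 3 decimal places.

Group means [18.50, 24.56, 26.25, 44.43], grand mean 28.176
SSB = Σnᵢ(x̄ᵢ−x̄)² = 2573.255; SSW = ΣΣ(x−x̄ᵢ)² = 603.687
MSB = 2573.255/3 = 857.7516; MSW = 603.687/30 = 20.1229
F = MSB/MSW = 42.6257
df = (3, 30)

test statistic = 42.626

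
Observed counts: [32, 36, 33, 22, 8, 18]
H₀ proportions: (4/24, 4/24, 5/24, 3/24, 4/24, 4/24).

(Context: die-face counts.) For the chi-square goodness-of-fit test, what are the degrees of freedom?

degrees of freedom = 5

df = k − 1 = 6 − 1 = 5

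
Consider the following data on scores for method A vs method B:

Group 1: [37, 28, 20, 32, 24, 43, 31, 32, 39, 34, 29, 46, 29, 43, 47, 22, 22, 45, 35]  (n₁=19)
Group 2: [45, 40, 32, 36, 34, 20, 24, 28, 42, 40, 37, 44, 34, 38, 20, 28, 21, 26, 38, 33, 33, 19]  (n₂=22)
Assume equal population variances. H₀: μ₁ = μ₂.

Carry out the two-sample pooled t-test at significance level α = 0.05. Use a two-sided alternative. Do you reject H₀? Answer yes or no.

reject H₀: no

x̄₁=33.579, s₁=8.546, n₁=19
x̄₂=32.364, s₂=8.080, n₂=22
s_p² = [18·8.546² + 21·8.080²]/39 = 68.8647
SE = √(s_p²·(1/19+1/22)) = 2.5990
t = (33.579−32.364)/2.5990 = 0.4676
df = 39
p-value (two-sided) = 0.64266
At α=0.05: p ≥ α → fail to reject H₀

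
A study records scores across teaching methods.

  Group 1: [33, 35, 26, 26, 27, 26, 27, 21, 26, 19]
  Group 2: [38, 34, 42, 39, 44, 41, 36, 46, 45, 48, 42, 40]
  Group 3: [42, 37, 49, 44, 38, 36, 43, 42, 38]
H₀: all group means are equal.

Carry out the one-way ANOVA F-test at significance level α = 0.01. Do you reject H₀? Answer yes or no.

Group means [26.60, 41.25, 41.00], grand mean 36.452
SSB = Σnᵢ(x̄ᵢ−x̄)² = 1433.027; SSW = ΣΣ(x−x̄ᵢ)² = 528.650
MSB = 1433.027/2 = 716.5137; MSW = 528.650/28 = 18.8804
F = MSB/MSW = 37.9502
df = (2, 28)
p-value (upper-tail) = 0.00000
At α=0.01: p < α → reject H₀

reject H₀: yes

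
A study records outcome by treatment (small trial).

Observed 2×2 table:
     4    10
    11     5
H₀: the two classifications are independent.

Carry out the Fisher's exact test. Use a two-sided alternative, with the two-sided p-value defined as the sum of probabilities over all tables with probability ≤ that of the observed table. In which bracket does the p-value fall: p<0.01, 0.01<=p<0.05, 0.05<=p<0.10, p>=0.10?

p-value bracket: 0.05<=p<0.10

Margins: r₁=14, r₂=16, c₁=15, c₂=15, n=30
p_obs = C(14,4)·C(16,11)/C(30,15); sum pmf over tables with pmf ≤ p_obs
p-value (two-sided) = 0.06560
→ bracket: 0.05<=p<0.10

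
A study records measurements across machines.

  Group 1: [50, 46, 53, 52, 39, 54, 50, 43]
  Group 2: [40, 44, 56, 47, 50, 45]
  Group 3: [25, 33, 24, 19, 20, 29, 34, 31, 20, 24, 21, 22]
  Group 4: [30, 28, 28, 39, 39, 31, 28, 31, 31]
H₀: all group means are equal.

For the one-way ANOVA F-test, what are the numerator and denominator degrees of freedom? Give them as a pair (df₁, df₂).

k = 4 groups, N = 35 total
df = (k−1, N−k) = (4−1, 35−4) = (3, 31)

degrees of freedom = [3, 31]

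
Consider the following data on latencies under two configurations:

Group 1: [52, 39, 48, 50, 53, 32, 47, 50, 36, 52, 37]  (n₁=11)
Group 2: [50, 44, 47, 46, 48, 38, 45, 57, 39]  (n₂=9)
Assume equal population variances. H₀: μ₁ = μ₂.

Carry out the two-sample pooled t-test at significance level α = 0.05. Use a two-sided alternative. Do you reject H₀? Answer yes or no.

reject H₀: no

x̄₁=45.091, s₁=7.582, n₁=11
x̄₂=46.000, s₂=5.701, n₂=9
s_p² = [10·7.582² + 8·5.701²]/18 = 46.3838
SE = √(s_p²·(1/11+1/9)) = 3.0611
t = (45.091−46.000)/3.0611 = -0.2970
df = 18
p-value (two-sided) = 0.76988
At α=0.05: p ≥ α → fail to reject H₀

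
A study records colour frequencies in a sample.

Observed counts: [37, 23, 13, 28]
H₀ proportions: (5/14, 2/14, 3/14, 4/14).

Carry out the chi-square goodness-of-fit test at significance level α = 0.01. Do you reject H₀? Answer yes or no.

n = 101; E_i = n·p_i = [36.07, 14.43, 21.64, 28.86]
χ² = (37−36.07)²/36.07 + (23−14.43)²/14.43 + (13−21.64)²/21.64 + (28−28.86)²/28.86 = 8.5927
df = 3
p-value (upper-tail) = 0.03523
At α=0.01: p ≥ α → fail to reject H₀

reject H₀: no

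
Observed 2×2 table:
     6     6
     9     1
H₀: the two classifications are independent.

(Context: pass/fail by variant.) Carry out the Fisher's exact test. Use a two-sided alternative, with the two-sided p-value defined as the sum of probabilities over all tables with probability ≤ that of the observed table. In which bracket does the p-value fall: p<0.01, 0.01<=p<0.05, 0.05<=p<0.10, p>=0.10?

p-value bracket: 0.05<=p<0.10

Margins: r₁=12, r₂=10, c₁=15, c₂=7, n=22
p_obs = C(12,6)·C(10,9)/C(22,15); sum pmf over tables with pmf ≤ p_obs
p-value (two-sided) = 0.07430
→ bracket: 0.05<=p<0.10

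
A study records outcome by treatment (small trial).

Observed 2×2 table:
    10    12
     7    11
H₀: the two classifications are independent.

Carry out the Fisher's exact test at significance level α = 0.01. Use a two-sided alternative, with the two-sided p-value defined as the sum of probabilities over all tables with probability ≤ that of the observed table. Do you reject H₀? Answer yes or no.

Margins: r₁=22, r₂=18, c₁=17, c₂=23, n=40
p_obs = C(22,10)·C(18,7)/C(40,17); sum pmf over tables with pmf ≤ p_obs
p-value (two-sided) = 0.75470
At α=0.01: p ≥ α → fail to reject H₀

reject H₀: no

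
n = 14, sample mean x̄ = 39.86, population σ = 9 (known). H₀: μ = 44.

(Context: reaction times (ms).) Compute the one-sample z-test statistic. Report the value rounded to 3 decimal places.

test statistic = -1.721

SE = σ/√n = 9/√14 = 2.4054
z = (x̄−μ₀)/SE = (39.86−44)/2.4054 = -1.7212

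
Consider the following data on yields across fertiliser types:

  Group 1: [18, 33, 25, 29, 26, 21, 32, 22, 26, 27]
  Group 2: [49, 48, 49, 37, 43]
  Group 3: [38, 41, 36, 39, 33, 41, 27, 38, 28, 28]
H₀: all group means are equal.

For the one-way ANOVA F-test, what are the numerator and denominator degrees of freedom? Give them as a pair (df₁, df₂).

k = 3 groups, N = 25 total
df = (k−1, N−k) = (3−1, 25−3) = (2, 22)

degrees of freedom = [2, 22]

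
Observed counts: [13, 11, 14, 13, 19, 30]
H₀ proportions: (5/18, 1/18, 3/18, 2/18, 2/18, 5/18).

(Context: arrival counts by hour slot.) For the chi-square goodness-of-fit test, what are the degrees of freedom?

df = k − 1 = 6 − 1 = 5

degrees of freedom = 5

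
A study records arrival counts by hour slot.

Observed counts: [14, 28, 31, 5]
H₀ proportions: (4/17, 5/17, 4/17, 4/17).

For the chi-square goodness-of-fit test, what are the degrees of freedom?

degrees of freedom = 3

df = k − 1 = 4 − 1 = 3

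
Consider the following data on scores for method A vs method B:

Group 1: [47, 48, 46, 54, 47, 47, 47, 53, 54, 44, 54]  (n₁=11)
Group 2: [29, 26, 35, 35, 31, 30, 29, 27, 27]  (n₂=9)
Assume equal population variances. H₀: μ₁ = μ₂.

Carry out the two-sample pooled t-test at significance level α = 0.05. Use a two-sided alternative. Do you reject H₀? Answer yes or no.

x̄₁=49.182, s₁=3.763, n₁=11
x̄₂=29.889, s₂=3.296, n₂=9
s_p² = [10·3.763² + 8·3.296²]/18 = 12.6958
SE = √(s_p²·(1/11+1/9)) = 1.6015
t = (49.182−29.889)/1.6015 = 12.0468
df = 18
p-value (two-sided) = 0.00000
At α=0.05: p < α → reject H₀

reject H₀: yes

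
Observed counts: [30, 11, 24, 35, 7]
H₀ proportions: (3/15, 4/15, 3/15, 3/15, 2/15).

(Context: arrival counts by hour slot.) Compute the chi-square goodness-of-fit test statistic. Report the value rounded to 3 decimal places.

n = 107; E_i = n·p_i = [21.40, 28.53, 21.40, 21.40, 14.27]
χ² = (30−21.40)²/21.40 + (11−28.53)²/28.53 + (24−21.40)²/21.40 + (35−21.40)²/21.40 + (7−14.27)²/14.27 = 26.8902
df = 4

test statistic = 26.890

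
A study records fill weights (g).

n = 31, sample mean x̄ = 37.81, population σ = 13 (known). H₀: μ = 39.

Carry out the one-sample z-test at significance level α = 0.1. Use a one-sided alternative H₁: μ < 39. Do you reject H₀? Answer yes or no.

reject H₀: no

SE = σ/√n = 13/√31 = 2.3349
z = (x̄−μ₀)/SE = (37.81−39)/2.3349 = -0.5097
p-value (one-sided, H₁ less) = 0.30514
At α=0.1: p ≥ α → fail to reject H₀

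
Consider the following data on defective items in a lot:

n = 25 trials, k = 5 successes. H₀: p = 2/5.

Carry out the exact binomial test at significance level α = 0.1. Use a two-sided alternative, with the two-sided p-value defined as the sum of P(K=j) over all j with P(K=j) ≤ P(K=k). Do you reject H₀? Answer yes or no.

reject H₀: yes

Exact binomial: n=25, k=5, p₀=2/5=0.4000
P(X=j) = C(n,j)·p₀^j·(1−p₀)^(n−j); p = Σ P(X=j) over j with P(X=j) ≤ P(X=5)
p-value (two-sided) = 0.04253
At α=0.1: p < α → reject H₀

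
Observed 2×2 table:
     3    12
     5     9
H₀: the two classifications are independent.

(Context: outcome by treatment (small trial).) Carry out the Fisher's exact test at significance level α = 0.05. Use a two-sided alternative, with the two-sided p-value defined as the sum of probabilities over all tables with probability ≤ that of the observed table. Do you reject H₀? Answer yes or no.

reject H₀: no

Margins: r₁=15, r₂=14, c₁=8, c₂=21, n=29
p_obs = C(15,3)·C(14,5)/C(29,8); sum pmf over tables with pmf ≤ p_obs
p-value (two-sided) = 0.42699
At α=0.05: p ≥ α → fail to reject H₀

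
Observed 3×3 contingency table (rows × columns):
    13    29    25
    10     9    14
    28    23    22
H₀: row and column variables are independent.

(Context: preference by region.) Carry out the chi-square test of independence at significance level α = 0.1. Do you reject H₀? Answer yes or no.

reject H₀: no

Row totals [67, 33, 73], col totals [51, 61, 61], n=173
χ² = (13−19.75)²/19.75 + (29−23.62)²/23.62 + (25−23.62)²/23.62 + (10−9.73)²/9.73 + (9−11.64)²/11.64 + (14−11.64)²/11.64 + (28−21.52)²/21.52 + (23−25.74)²/25.74 + (22−25.74)²/25.74 = 7.4823
df = 4
p-value (upper-tail) = 0.11249
At α=0.1: p ≥ α → fail to reject H₀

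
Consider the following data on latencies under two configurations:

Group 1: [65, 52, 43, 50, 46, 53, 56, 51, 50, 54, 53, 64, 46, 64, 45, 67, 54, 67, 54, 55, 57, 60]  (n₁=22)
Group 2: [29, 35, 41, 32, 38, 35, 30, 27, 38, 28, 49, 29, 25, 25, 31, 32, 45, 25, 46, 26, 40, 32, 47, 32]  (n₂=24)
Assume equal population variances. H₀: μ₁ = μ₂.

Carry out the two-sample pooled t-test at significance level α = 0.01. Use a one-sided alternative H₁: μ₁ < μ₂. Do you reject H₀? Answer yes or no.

x̄₁=54.818, s₁=7.142, n₁=22
x̄₂=34.042, s₂=7.404, n₂=24
s_p² = [21·7.142² + 23·7.404²]/44 = 53.0053
SE = √(s_p²·(1/22+1/24)) = 2.1489
t = (54.818−34.042)/2.1489 = 9.6683
df = 44
p-value (one-sided, H₁ less) = 1.00000
At α=0.01: p ≥ α → fail to reject H₀

reject H₀: no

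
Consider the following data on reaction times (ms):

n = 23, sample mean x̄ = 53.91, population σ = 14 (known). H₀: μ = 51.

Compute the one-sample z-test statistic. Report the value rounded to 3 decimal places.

SE = σ/√n = 14/√23 = 2.9192
z = (x̄−μ₀)/SE = (53.91−51)/2.9192 = 0.9968

test statistic = 0.997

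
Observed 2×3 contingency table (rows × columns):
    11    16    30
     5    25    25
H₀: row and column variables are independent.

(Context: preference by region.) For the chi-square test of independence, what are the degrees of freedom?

df = (r−1)(c−1) = (2−1)·(3−1) = 2

degrees of freedom = 2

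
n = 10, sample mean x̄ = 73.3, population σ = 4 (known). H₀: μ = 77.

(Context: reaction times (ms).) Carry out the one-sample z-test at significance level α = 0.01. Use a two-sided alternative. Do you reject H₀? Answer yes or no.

reject H₀: yes

SE = σ/√n = 4/√10 = 1.2649
z = (x̄−μ₀)/SE = (73.3−77)/1.2649 = -2.9251
p-value (two-sided) = 0.00344
At α=0.01: p < α → reject H₀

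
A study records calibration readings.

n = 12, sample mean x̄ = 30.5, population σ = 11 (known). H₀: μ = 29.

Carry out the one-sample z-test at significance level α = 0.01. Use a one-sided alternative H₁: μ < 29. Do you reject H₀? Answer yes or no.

reject H₀: no

SE = σ/√n = 11/√12 = 3.1754
z = (x̄−μ₀)/SE = (30.5−29)/3.1754 = 0.4724
p-value (one-sided, H₁ less) = 0.68167
At α=0.01: p ≥ α → fail to reject H₀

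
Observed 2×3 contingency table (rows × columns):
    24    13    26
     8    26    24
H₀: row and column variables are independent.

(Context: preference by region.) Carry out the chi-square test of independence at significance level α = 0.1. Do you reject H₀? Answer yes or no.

reject H₀: yes

Row totals [63, 58], col totals [32, 39, 50], n=121
χ² = (24−16.66)²/16.66 + (13−20.31)²/20.31 + (26−26.03)²/26.03 + (8−15.34)²/15.34 + (26−18.69)²/18.69 + (24−23.97)²/23.97 = 12.2276
df = 2
p-value (upper-tail) = 0.00221
At α=0.1: p < α → reject H₀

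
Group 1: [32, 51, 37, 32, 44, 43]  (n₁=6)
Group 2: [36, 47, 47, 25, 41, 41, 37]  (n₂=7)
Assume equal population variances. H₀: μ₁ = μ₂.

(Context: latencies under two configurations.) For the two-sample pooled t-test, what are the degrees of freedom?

df = n₁ + n₂ − 2 = 6 + 7 − 2 = 11

degrees of freedom = 11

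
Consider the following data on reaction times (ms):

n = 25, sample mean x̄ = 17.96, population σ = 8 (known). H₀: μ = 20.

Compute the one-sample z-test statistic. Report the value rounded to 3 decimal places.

SE = σ/√n = 8/√25 = 1.6000
z = (x̄−μ₀)/SE = (17.96−20)/1.6000 = -1.2750

test statistic = -1.275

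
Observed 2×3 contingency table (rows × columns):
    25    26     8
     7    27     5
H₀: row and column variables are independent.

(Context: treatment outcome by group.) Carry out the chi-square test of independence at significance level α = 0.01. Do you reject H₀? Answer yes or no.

Row totals [59, 39], col totals [32, 53, 13], n=98
χ² = (25−19.27)²/19.27 + (26−31.91)²/31.91 + (8−7.83)²/7.83 + (7−12.73)²/12.73 + (27−21.09)²/21.09 + (5−5.17)²/5.17 = 7.0481
df = 2
p-value (upper-tail) = 0.02948
At α=0.01: p ≥ α → fail to reject H₀

reject H₀: no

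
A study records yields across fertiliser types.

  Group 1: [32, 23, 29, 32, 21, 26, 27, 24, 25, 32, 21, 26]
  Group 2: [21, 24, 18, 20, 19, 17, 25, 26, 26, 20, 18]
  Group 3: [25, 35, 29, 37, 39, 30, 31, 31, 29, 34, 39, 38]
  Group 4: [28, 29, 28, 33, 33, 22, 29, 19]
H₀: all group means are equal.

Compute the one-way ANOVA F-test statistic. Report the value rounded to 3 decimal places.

test statistic = 15.201

Group means [26.50, 21.27, 33.08, 27.62], grand mean 27.209
SSB = Σnᵢ(x̄ᵢ−x̄)² = 809.143; SSW = ΣΣ(x−x̄ᵢ)² = 691.973
MSB = 809.143/3 = 269.7143; MSW = 691.973/39 = 17.7429
F = MSB/MSW = 15.2012
df = (3, 39)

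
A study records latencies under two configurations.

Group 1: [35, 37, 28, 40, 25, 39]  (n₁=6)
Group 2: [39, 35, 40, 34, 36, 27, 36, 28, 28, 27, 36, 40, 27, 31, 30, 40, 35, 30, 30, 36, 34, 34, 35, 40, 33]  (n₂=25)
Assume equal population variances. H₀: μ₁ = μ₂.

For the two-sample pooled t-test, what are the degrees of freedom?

degrees of freedom = 29

df = n₁ + n₂ − 2 = 6 + 25 − 2 = 29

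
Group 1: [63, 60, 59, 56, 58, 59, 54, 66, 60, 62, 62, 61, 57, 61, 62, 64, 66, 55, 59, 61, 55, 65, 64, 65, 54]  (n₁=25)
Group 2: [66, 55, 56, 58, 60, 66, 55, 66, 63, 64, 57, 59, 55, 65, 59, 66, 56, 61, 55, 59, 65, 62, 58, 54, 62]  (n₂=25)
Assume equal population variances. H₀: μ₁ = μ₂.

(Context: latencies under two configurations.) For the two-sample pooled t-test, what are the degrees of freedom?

df = n₁ + n₂ − 2 = 25 + 25 − 2 = 48

degrees of freedom = 48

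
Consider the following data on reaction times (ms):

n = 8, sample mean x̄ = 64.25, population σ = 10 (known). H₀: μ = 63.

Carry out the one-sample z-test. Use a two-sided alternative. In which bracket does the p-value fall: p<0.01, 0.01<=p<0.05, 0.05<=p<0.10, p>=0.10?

SE = σ/√n = 10/√8 = 3.5355
z = (x̄−μ₀)/SE = (64.25−63)/3.5355 = 0.3536
p-value (two-sided) = 0.72367
→ bracket: p>=0.10

p-value bracket: p>=0.10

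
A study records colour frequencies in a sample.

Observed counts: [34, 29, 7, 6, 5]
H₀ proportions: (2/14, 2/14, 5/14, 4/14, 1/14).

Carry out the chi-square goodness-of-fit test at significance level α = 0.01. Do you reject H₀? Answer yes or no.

n = 81; E_i = n·p_i = [11.57, 11.57, 28.93, 23.14, 5.79]
χ² = (34−11.57)²/11.57 + (29−11.57)²/11.57 + (7−28.93)²/28.93 + (6−23.14)²/23.14 + (5−5.79)²/5.79 = 99.1506
df = 4
p-value (upper-tail) = 0.00000
At α=0.01: p < α → reject H₀

reject H₀: yes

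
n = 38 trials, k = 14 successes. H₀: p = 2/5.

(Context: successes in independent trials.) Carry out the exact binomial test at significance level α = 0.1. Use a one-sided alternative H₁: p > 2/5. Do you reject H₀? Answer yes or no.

Exact binomial: n=38, k=14, p₀=2/5=0.4000
P(X≥14) from Σ C(n,i)·p₀^i·(1−p₀)^(n−i)
p-value (one-sided, H₁ greater) = 0.71032
At α=0.1: p ≥ α → fail to reject H₀

reject H₀: no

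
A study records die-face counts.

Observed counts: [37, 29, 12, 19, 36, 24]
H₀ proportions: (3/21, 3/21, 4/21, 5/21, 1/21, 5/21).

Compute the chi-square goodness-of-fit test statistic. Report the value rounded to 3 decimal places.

test statistic = 144.767

n = 157; E_i = n·p_i = [22.43, 22.43, 29.90, 37.38, 7.48, 37.38]
χ² = (37−22.43)²/22.43 + (29−22.43)²/22.43 + (12−29.90)²/29.90 + (19−37.38)²/37.38 + (36−7.48)²/7.48 + (24−37.38)²/37.38 = 144.7669
df = 5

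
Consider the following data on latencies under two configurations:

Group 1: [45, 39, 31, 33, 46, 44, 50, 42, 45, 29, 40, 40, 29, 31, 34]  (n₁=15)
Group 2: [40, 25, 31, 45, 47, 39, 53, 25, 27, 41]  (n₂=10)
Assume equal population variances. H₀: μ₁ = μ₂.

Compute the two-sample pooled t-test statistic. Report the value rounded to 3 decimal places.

test statistic = 0.370

x̄₁=38.533, s₁=6.885, n₁=15
x̄₂=37.300, s₂=9.844, n₂=10
s_p² = [14·6.885² + 9·9.844²]/23 = 66.7754
SE = √(s_p²·(1/15+1/10)) = 3.3360
t = (38.533−37.300)/3.3360 = 0.3697
df = 23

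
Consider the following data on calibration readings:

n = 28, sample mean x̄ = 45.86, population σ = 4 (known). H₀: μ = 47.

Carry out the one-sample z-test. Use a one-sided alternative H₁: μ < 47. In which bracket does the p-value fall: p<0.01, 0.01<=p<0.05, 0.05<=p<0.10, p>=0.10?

p-value bracket: 0.05<=p<0.10

SE = σ/√n = 4/√28 = 0.7559
z = (x̄−μ₀)/SE = (45.86−47)/0.7559 = -1.5081
p-value (one-sided, H₁ less) = 0.06577
→ bracket: 0.05<=p<0.10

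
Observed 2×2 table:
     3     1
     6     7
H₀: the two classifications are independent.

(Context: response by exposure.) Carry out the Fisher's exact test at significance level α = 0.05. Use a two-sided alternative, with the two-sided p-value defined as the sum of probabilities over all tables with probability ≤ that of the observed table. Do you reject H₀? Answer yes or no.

reject H₀: no

Margins: r₁=4, r₂=13, c₁=9, c₂=8, n=17
p_obs = C(4,3)·C(13,6)/C(17,9); sum pmf over tables with pmf ≤ p_obs
p-value (two-sided) = 0.57647
At α=0.05: p ≥ α → fail to reject H₀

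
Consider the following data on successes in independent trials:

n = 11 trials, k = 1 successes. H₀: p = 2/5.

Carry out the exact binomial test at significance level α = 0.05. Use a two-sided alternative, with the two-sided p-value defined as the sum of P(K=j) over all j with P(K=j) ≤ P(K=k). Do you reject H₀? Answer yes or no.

Exact binomial: n=11, k=1, p₀=2/5=0.4000
P(X=j) = C(n,j)·p₀^j·(1−p₀)^(n−j); p = Σ P(X=j) over j with P(X=j) ≤ P(X=1)
p-value (two-sided) = 0.05951
At α=0.05: p ≥ α → fail to reject H₀

reject H₀: no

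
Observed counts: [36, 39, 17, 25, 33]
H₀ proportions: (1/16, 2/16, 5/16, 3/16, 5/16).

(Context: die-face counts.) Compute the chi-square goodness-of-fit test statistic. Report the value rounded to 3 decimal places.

n = 150; E_i = n·p_i = [9.38, 18.75, 46.88, 28.12, 46.88]
χ² = (36−9.38)²/9.38 + (39−18.75)²/18.75 + (17−46.88)²/46.88 + (25−28.12)²/28.12 + (33−46.88)²/46.88 = 120.9796
df = 4

test statistic = 120.980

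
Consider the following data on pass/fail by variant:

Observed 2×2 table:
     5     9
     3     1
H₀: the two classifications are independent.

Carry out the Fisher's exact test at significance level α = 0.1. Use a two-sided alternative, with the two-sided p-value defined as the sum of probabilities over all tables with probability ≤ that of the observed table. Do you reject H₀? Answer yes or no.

Margins: r₁=14, r₂=4, c₁=8, c₂=10, n=18
p_obs = C(14,5)·C(4,3)/C(18,8); sum pmf over tables with pmf ≤ p_obs
p-value (two-sided) = 0.27451
At α=0.1: p ≥ α → fail to reject H₀

reject H₀: no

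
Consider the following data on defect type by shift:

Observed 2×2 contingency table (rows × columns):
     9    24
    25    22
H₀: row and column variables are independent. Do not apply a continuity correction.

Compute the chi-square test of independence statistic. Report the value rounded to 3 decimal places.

Row totals [33, 47], col totals [34, 46], n=80
χ² = (9−14.03)²/14.03 + (24−18.98)²/18.98 + (25−19.98)²/19.98 + (22−27.02)²/27.02 = 5.3296
df = 1

test statistic = 5.330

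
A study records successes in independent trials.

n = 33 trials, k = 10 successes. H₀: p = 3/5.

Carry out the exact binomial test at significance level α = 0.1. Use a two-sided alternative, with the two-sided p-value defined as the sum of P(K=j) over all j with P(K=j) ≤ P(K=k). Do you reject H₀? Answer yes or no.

Exact binomial: n=33, k=10, p₀=3/5=0.6000
P(X=j) = C(n,j)·p₀^j·(1−p₀)^(n−j); p = Σ P(X=j) over j with P(X=j) ≤ P(X=10)
p-value (two-sided) = 0.00101
At α=0.1: p < α → reject H₀

reject H₀: yes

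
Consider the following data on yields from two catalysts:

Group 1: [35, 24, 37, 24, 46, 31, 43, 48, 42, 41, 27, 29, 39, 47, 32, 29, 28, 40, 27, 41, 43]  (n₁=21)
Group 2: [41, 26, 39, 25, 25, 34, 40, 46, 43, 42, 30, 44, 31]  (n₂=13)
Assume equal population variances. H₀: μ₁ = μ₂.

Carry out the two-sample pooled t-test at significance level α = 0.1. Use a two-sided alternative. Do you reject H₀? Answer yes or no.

reject H₀: no

x̄₁=35.857, s₁=7.838, n₁=21
x̄₂=35.846, s₂=7.669, n₂=13
s_p² = [20·7.838² + 12·7.669²]/32 = 60.4457
SE = √(s_p²·(1/21+1/13)) = 2.7437
t = (35.857−35.846)/2.7437 = 0.0040
df = 32
p-value (two-sided) = 0.99683
At α=0.1: p ≥ α → fail to reject H₀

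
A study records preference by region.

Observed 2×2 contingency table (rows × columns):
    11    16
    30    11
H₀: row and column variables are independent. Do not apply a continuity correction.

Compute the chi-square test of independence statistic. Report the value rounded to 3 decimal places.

test statistic = 7.152

Row totals [27, 41], col totals [41, 27], n=68
χ² = (11−16.28)²/16.28 + (16−10.72)²/10.72 + (30−24.72)²/24.72 + (11−16.28)²/16.28 = 7.1516
df = 1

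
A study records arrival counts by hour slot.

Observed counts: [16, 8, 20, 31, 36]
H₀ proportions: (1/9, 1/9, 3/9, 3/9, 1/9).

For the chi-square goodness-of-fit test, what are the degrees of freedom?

df = k − 1 = 5 − 1 = 4

degrees of freedom = 4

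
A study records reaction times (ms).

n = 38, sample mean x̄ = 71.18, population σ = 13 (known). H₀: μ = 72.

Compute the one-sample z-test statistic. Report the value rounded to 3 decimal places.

SE = σ/√n = 13/√38 = 2.1089
z = (x̄−μ₀)/SE = (71.18−72)/2.1089 = -0.3888

test statistic = -0.389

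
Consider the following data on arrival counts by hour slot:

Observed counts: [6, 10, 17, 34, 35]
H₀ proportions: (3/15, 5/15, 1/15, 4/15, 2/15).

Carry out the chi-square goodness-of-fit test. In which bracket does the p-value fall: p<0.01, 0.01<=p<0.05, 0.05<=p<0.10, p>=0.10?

n = 102; E_i = n·p_i = [20.40, 34.00, 6.80, 27.20, 13.60]
χ² = (6−20.40)²/20.40 + (10−34.00)²/34.00 + (17−6.80)²/6.80 + (34−27.20)²/27.20 + (35−13.60)²/13.60 = 77.7794
df = 4
p-value (upper-tail) = 0.00000
→ bracket: p<0.01

p-value bracket: p<0.01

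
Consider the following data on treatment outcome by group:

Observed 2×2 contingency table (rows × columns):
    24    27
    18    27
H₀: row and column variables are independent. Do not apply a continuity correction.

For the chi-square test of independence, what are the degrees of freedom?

degrees of freedom = 1

df = (r−1)(c−1) = (2−1)·(2−1) = 1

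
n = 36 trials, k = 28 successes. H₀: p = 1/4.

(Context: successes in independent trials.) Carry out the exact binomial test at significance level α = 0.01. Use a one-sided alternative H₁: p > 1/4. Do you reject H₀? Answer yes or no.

Exact binomial: n=36, k=28, p₀=1/4=0.2500
P(X≥28) from Σ C(n,i)·p₀^i·(1−p₀)^(n−i)
p-value (one-sided, H₁ greater) = 0.00000
At α=0.01: p < α → reject H₀

reject H₀: yes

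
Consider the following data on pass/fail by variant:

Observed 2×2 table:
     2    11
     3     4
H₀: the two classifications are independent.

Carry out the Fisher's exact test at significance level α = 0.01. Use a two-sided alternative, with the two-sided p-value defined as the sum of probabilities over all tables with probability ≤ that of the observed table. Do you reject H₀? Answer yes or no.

Margins: r₁=13, r₂=7, c₁=5, c₂=15, n=20
p_obs = C(13,2)·C(7,3)/C(20,5); sum pmf over tables with pmf ≤ p_obs
p-value (two-sided) = 0.28980
At α=0.01: p ≥ α → fail to reject H₀

reject H₀: no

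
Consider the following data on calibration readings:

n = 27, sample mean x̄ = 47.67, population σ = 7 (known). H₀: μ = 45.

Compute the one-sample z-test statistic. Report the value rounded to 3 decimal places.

SE = σ/√n = 7/√27 = 1.3472
z = (x̄−μ₀)/SE = (47.67−45)/1.3472 = 1.9820

test statistic = 1.982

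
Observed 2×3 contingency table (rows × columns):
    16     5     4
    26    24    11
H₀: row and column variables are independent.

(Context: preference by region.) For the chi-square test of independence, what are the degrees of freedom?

df = (r−1)(c−1) = (2−1)·(3−1) = 2

degrees of freedom = 2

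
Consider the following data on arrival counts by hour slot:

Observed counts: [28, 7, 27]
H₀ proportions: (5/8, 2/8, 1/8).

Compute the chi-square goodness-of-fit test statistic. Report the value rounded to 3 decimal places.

n = 62; E_i = n·p_i = [38.75, 15.50, 7.75]
χ² = (28−38.75)²/38.75 + (7−15.50)²/15.50 + (27−7.75)²/7.75 = 55.4581
df = 2

test statistic = 55.458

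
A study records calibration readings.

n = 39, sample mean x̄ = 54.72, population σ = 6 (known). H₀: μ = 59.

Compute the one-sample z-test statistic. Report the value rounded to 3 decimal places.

test statistic = -4.455

SE = σ/√n = 6/√39 = 0.9608
z = (x̄−μ₀)/SE = (54.72−59)/0.9608 = -4.4548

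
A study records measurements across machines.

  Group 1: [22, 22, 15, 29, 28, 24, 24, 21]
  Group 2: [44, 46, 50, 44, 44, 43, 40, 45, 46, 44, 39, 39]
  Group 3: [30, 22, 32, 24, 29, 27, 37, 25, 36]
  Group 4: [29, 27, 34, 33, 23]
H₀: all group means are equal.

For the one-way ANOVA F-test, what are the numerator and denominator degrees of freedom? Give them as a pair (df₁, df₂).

degrees of freedom = [3, 30]

k = 4 groups, N = 34 total
df = (k−1, N−k) = (4−1, 34−4) = (3, 30)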